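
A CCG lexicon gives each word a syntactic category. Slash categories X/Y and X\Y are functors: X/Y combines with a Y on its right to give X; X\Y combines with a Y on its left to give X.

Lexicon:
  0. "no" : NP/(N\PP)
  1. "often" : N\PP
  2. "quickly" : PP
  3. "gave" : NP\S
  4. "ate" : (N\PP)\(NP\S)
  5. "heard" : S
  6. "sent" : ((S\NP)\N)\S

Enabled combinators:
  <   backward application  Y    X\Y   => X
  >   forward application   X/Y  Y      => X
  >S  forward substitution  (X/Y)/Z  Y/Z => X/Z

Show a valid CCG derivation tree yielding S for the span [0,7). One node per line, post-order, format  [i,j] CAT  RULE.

[0,7] S   <
  [0,2] NP   >
    [0,1] "no" : NP/(N\PP)
    [1,2] "often" : N\PP
  [2,7] S\NP   <
    [2,5] N   <
      [2,3] "quickly" : PP
      [3,5] N\PP   <
        [3,4] "gave" : NP\S
        [4,5] "ate" : (N\PP)\(NP\S)
    [5,7] (S\NP)\N   <
      [5,6] "heard" : S
      [6,7] "sent" : ((S\NP)\N)\S

[0,1] NP/(N\PP)  lex  "no"
[1,2] N\PP  lex  "often"
[0,2] NP  >  k=1
[2,3] PP  lex  "quickly"
[3,4] NP\S  lex  "gave"
[4,5] (N\PP)\(NP\S)  lex  "ate"
[3,5] N\PP  <  k=4
[2,5] N  <  k=3
[5,6] S  lex  "heard"
[6,7] ((S\NP)\N)\S  lex  "sent"
[5,7] (S\NP)\N  <  k=6
[2,7] S\NP  <  k=5
[0,7] S  <  k=2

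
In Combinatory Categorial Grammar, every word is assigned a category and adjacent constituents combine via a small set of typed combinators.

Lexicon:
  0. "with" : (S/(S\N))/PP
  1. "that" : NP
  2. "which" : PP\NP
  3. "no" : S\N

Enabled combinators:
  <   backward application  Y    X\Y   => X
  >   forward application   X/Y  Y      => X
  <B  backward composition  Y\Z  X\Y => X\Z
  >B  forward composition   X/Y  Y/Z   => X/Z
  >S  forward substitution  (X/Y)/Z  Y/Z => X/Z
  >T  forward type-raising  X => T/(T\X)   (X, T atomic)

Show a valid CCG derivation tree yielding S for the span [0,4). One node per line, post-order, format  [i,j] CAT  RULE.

[0,4] S   >
  [0,3] S/(S\N)   >
    [0,1] "with" : (S/(S\N))/PP
    [1,3] PP   <
      [1,2] "that" : NP
      [2,3] "which" : PP\NP
  [3,4] "no" : S\N

[0,1] (S/(S\N))/PP  lex  "with"
[1,2] NP  lex  "that"
[2,3] PP\NP  lex  "which"
[1,3] PP  <  k=2
[0,3] S/(S\N)  >  k=1
[3,4] S\N  lex  "no"
[0,4] S  >  k=3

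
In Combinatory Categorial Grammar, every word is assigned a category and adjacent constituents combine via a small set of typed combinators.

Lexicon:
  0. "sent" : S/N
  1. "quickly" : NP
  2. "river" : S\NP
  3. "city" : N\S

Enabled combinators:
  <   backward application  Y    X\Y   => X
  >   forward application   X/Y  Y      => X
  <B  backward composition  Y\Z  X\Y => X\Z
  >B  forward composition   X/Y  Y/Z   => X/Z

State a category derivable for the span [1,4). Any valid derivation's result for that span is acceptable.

[0,4] S   >
  [0,1] "sent" : S/N
  [1,4] N   <
    [1,3] S   <
      [1,2] "quickly" : NP
      [2,3] "river" : S\NP
    [3,4] "city" : N\S

N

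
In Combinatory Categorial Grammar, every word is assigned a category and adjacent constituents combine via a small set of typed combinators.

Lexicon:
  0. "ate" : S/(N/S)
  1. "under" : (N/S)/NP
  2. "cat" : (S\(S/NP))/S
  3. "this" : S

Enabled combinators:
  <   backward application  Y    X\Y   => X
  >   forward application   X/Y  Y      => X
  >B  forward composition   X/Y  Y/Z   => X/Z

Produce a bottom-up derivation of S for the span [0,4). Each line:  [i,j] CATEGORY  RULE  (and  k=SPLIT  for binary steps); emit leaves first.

[0,1] S/(N/S)  lex  "ate"
[1,2] (N/S)/NP  lex  "under"
[0,2] S/NP  >B  k=1
[2,3] (S\(S/NP))/S  lex  "cat"
[3,4] S  lex  "this"
[2,4] S\(S/NP)  >  k=3
[0,4] S  <  k=2

[0,4] S   <
  [0,2] S/NP   >B
    [0,1] "ate" : S/(N/S)
    [1,2] "under" : (N/S)/NP
  [2,4] S\(S/NP)   >
    [2,3] "cat" : (S\(S/NP))/S
    [3,4] "this" : S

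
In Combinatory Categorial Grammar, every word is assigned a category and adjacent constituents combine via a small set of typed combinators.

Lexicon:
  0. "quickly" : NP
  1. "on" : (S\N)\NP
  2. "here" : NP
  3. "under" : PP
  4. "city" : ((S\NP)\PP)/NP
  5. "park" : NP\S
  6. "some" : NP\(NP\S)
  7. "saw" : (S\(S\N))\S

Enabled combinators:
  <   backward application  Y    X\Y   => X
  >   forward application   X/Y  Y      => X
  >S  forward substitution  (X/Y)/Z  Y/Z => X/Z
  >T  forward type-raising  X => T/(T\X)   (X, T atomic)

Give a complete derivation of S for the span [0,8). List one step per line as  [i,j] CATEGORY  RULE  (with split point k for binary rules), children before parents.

[0,1] NP  lex  "quickly"
[1,2] (S\N)\NP  lex  "on"
[0,2] S\N  <  k=1
[2,3] NP  lex  "here"
[2,3] S/(S\NP)  >T
[3,4] PP  lex  "under"
[4,5] ((S\NP)\PP)/NP  lex  "city"
[5,6] NP\S  lex  "park"
[6,7] NP\(NP\S)  lex  "some"
[5,7] NP  <  k=6
[4,7] (S\NP)\PP  >  k=5
[3,7] S\NP  <  k=4
[2,7] S  >  k=3
[7,8] (S\(S\N))\S  lex  "saw"
[2,8] S\(S\N)  <  k=7
[0,8] S  <  k=2

[0,8] S   <
  [0,2] S\N   <
    [0,1] "quickly" : NP
    [1,2] "on" : (S\N)\NP
  [2,8] S\(S\N)   <
    [2,7] S   >
      [2,3] S/(S\NP)   >T
        [2,3] "here" : NP
      [3,7] S\NP   <
        [3,4] "under" : PP
        [4,7] (S\NP)\PP   >
          [4,5] "city" : ((S\NP)\PP)/NP
          [5,7] NP   <
            [5,6] "park" : NP\S
            [6,7] "some" : NP\(NP\S)
    [7,8] "saw" : (S\(S\N))\S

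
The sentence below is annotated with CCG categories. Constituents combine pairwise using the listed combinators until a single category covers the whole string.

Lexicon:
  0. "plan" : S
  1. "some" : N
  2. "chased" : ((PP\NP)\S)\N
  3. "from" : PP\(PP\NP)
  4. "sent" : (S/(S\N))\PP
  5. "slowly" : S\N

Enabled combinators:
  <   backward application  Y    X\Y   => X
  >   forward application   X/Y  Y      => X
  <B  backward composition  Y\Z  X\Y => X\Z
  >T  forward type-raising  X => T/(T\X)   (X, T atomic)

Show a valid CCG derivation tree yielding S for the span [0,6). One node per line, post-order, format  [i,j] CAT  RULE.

[0,6] S   >
  [0,5] S/(S\N)   <
    [0,4] PP   <
      [0,1] "plan" : S
      [1,4] PP\S   <B
        [1,3] (PP\NP)\S   <
          [1,2] "some" : N
          [2,3] "chased" : ((PP\NP)\S)\N
        [3,4] "from" : PP\(PP\NP)
    [4,5] "sent" : (S/(S\N))\PP
  [5,6] "slowly" : S\N

[0,1] S  lex  "plan"
[1,2] N  lex  "some"
[2,3] ((PP\NP)\S)\N  lex  "chased"
[1,3] (PP\NP)\S  <  k=2
[3,4] PP\(PP\NP)  lex  "from"
[1,4] PP\S  <B  k=3
[0,4] PP  <  k=1
[4,5] (S/(S\N))\PP  lex  "sent"
[0,5] S/(S\N)  <  k=4
[5,6] S\N  lex  "slowly"
[0,6] S  >  k=5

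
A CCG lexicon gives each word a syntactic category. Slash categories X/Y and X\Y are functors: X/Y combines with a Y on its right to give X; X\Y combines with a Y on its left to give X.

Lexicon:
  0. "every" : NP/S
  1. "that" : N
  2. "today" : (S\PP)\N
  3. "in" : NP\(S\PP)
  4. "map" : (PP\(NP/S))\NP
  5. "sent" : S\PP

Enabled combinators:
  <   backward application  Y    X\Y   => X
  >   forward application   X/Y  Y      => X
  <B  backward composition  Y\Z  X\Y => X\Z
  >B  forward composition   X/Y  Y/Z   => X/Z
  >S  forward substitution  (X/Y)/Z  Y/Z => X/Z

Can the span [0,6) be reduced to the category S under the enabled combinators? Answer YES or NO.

[0,6] S   <
  [0,5] PP   <
    [0,1] "every" : NP/S
    [1,5] PP\(NP/S)   <
      [1,4] NP   <
        [1,3] S\PP   <
          [1,2] "that" : N
          [2,3] "today" : (S\PP)\N
        [3,4] "in" : NP\(S\PP)
      [4,5] "map" : (PP\(NP/S))\NP
  [5,6] "sent" : S\PP

YES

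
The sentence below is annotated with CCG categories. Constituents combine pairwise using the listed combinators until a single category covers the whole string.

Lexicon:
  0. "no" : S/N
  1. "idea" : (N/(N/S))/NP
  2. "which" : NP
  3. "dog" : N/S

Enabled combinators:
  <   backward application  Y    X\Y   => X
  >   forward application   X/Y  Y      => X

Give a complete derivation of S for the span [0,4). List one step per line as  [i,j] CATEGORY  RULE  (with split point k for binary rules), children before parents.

[0,4] S   >
  [0,1] "no" : S/N
  [1,4] N   >
    [1,3] N/(N/S)   >
      [1,2] "idea" : (N/(N/S))/NP
      [2,3] "which" : NP
    [3,4] "dog" : N/S

[0,1] S/N  lex  "no"
[1,2] (N/(N/S))/NP  lex  "idea"
[2,3] NP  lex  "which"
[1,3] N/(N/S)  >  k=2
[3,4] N/S  lex  "dog"
[1,4] N  >  k=3
[0,4] S  >  k=1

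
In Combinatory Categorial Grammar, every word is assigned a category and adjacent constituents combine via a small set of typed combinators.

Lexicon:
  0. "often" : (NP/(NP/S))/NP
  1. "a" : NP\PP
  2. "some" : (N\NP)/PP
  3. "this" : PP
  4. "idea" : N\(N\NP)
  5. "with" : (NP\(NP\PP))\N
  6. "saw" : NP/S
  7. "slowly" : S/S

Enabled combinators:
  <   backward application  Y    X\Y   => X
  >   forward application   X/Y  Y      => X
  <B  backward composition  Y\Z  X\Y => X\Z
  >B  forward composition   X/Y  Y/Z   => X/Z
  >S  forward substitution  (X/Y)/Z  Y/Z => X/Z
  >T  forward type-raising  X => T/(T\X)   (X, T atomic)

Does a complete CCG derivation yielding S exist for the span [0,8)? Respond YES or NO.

NO

(NP/(NP/S))/NP NP\PP (N\NP)/PP PP N\(N\NP) (NP\(NP\PP))\N NP/S S/S
CKY chart[0,8] = {N/(N\NP), NP, NP/(NP\NP), PP/(PP\NP), S/(S\NP)}; S ∉ chart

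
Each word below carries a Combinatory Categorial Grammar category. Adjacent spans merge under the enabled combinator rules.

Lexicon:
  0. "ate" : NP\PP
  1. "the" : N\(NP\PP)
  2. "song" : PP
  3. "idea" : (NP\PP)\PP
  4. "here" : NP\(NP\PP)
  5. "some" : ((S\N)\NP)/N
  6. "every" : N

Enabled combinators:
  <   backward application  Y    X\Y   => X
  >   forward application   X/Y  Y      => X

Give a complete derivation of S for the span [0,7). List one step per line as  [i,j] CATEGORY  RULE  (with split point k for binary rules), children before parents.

[0,1] NP\PP  lex  "ate"
[1,2] N\(NP\PP)  lex  "the"
[0,2] N  <  k=1
[2,3] PP  lex  "song"
[3,4] (NP\PP)\PP  lex  "idea"
[2,4] NP\PP  <  k=3
[4,5] NP\(NP\PP)  lex  "here"
[2,5] NP  <  k=4
[5,6] ((S\N)\NP)/N  lex  "some"
[6,7] N  lex  "every"
[5,7] (S\N)\NP  >  k=6
[2,7] S\N  <  k=5
[0,7] S  <  k=2

[0,7] S   <
  [0,2] N   <
    [0,1] "ate" : NP\PP
    [1,2] "the" : N\(NP\PP)
  [2,7] S\N   <
    [2,5] NP   <
      [2,4] NP\PP   <
        [2,3] "song" : PP
        [3,4] "idea" : (NP\PP)\PP
      [4,5] "here" : NP\(NP\PP)
    [5,7] (S\N)\NP   >
      [5,6] "some" : ((S\N)\NP)/N
      [6,7] "every" : N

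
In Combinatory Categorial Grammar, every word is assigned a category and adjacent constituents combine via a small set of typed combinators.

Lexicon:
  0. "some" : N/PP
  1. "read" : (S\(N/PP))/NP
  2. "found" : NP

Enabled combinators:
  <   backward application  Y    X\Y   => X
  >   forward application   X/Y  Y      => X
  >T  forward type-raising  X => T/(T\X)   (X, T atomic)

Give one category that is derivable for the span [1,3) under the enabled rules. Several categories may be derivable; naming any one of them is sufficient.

[0,3] S   <
  [0,1] "some" : N/PP
  [1,3] S\(N/PP)   >
    [1,2] "read" : (S\(N/PP))/NP
    [2,3] "found" : NP

S\(N/PP)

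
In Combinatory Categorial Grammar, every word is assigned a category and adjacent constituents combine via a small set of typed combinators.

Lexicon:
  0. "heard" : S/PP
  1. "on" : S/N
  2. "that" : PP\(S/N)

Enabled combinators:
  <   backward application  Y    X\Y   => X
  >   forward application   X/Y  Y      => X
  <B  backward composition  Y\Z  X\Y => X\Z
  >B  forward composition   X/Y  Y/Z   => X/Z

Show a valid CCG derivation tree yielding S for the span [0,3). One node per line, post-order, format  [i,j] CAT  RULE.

[0,1] S/PP  lex  "heard"
[1,2] S/N  lex  "on"
[2,3] PP\(S/N)  lex  "that"
[1,3] PP  <  k=2
[0,3] S  >  k=1

[0,3] S   >
  [0,1] "heard" : S/PP
  [1,3] PP   <
    [1,2] "on" : S/N
    [2,3] "that" : PP\(S/N)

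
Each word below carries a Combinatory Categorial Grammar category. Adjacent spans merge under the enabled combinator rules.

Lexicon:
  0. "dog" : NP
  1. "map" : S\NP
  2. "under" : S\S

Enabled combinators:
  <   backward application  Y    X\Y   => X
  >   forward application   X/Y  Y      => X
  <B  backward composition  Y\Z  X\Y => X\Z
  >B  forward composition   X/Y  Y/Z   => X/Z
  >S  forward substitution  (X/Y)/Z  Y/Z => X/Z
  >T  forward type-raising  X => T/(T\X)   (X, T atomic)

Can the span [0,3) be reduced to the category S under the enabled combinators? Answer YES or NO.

YES

[0,3] S   >
  [0,1] S/(S\NP)   >T
    [0,1] "dog" : NP
  [1,3] S\NP   <B
    [1,2] "map" : S\NP
    [2,3] "under" : S\S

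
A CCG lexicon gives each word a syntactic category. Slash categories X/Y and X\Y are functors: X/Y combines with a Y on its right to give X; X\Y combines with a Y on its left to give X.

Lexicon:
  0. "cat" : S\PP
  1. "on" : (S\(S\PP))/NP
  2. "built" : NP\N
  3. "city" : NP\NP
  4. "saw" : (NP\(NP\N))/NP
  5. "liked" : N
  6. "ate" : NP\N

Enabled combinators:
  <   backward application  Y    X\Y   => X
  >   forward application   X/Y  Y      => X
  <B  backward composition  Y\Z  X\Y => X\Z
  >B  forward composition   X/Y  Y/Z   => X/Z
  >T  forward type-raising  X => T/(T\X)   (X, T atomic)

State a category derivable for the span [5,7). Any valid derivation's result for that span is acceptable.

NP

[0,7] S   <
  [0,1] "cat" : S\PP
  [1,7] S\(S\PP)   >
    [1,2] "on" : (S\(S\PP))/NP
    [2,7] NP   <
      [2,4] NP\N   <B
        [2,3] "built" : NP\N
        [3,4] "city" : NP\NP
      [4,7] NP\(NP\N)   >
        [4,5] "saw" : (NP\(NP\N))/NP
        [5,7] NP   <
          [5,6] "liked" : N
          [6,7] "ate" : NP\N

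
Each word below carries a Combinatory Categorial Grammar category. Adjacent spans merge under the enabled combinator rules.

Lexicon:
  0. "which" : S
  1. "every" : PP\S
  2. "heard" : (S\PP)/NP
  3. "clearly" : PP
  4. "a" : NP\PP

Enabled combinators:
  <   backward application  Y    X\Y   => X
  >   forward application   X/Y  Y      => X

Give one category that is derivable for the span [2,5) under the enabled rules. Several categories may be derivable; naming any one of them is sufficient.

[0,5] S   <
  [0,2] PP   <
    [0,1] "which" : S
    [1,2] "every" : PP\S
  [2,5] S\PP   >
    [2,3] "heard" : (S\PP)/NP
    [3,5] NP   <
      [3,4] "clearly" : PP
      [4,5] "a" : NP\PP

S\PP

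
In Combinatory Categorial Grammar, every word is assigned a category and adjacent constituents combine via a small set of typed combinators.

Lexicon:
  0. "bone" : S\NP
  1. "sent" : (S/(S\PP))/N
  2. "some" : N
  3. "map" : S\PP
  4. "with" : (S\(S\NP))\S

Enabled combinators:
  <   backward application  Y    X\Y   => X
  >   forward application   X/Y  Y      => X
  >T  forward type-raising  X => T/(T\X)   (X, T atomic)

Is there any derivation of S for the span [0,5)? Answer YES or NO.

[0,5] S   <
  [0,1] "bone" : S\NP
  [1,5] S\(S\NP)   <
    [1,4] S   >
      [1,3] S/(S\PP)   >
        [1,2] "sent" : (S/(S\PP))/N
        [2,3] "some" : N
      [3,4] "map" : S\PP
    [4,5] "with" : (S\(S\NP))\S

YES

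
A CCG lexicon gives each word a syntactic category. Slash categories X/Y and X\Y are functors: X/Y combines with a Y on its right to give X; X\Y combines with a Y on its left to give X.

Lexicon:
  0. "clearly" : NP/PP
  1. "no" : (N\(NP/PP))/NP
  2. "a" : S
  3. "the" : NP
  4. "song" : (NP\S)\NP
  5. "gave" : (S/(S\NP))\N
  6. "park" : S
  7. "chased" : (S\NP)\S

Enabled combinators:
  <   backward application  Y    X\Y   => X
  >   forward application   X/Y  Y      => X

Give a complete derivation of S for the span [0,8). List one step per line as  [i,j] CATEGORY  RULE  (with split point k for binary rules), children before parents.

[0,1] NP/PP  lex  "clearly"
[1,2] (N\(NP/PP))/NP  lex  "no"
[2,3] S  lex  "a"
[3,4] NP  lex  "the"
[4,5] (NP\S)\NP  lex  "song"
[3,5] NP\S  <  k=4
[2,5] NP  <  k=3
[1,5] N\(NP/PP)  >  k=2
[0,5] N  <  k=1
[5,6] (S/(S\NP))\N  lex  "gave"
[0,6] S/(S\NP)  <  k=5
[6,7] S  lex  "park"
[7,8] (S\NP)\S  lex  "chased"
[6,8] S\NP  <  k=7
[0,8] S  >  k=6

[0,8] S   >
  [0,6] S/(S\NP)   <
    [0,5] N   <
      [0,1] "clearly" : NP/PP
      [1,5] N\(NP/PP)   >
        [1,2] "no" : (N\(NP/PP))/NP
        [2,5] NP   <
          [2,3] "a" : S
          [3,5] NP\S   <
            [3,4] "the" : NP
            [4,5] "song" : (NP\S)\NP
    [5,6] "gave" : (S/(S\NP))\N
  [6,8] S\NP   <
    [6,7] "park" : S
    [7,8] "chased" : (S\NP)\S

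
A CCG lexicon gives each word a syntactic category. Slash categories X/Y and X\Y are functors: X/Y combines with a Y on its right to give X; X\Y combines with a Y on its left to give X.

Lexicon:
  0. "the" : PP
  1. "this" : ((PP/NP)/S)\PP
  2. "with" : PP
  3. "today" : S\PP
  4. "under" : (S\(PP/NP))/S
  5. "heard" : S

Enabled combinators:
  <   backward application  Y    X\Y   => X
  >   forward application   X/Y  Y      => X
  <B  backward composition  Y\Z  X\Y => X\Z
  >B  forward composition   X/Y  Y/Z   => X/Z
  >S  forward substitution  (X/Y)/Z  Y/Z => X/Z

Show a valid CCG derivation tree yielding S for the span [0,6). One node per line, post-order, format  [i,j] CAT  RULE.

[0,6] S   <
  [0,4] PP/NP   >
    [0,2] (PP/NP)/S   <
      [0,1] "the" : PP
      [1,2] "this" : ((PP/NP)/S)\PP
    [2,4] S   <
      [2,3] "with" : PP
      [3,4] "today" : S\PP
  [4,6] S\(PP/NP)   >
    [4,5] "under" : (S\(PP/NP))/S
    [5,6] "heard" : S

[0,1] PP  lex  "the"
[1,2] ((PP/NP)/S)\PP  lex  "this"
[0,2] (PP/NP)/S  <  k=1
[2,3] PP  lex  "with"
[3,4] S\PP  lex  "today"
[2,4] S  <  k=3
[0,4] PP/NP  >  k=2
[4,5] (S\(PP/NP))/S  lex  "under"
[5,6] S  lex  "heard"
[4,6] S\(PP/NP)  >  k=5
[0,6] S  <  k=4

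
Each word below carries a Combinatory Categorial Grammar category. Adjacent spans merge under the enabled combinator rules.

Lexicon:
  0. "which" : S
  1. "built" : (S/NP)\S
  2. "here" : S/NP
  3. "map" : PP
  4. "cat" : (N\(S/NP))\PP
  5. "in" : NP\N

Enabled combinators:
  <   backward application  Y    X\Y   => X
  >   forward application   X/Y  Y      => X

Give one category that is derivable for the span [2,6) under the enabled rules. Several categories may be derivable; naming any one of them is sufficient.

NP

[0,6] S   >
  [0,2] S/NP   <
    [0,1] "which" : S
    [1,2] "built" : (S/NP)\S
  [2,6] NP   <
    [2,5] N   <
      [2,3] "here" : S/NP
      [3,5] N\(S/NP)   <
        [3,4] "map" : PP
        [4,5] "cat" : (N\(S/NP))\PP
    [5,6] "in" : NP\N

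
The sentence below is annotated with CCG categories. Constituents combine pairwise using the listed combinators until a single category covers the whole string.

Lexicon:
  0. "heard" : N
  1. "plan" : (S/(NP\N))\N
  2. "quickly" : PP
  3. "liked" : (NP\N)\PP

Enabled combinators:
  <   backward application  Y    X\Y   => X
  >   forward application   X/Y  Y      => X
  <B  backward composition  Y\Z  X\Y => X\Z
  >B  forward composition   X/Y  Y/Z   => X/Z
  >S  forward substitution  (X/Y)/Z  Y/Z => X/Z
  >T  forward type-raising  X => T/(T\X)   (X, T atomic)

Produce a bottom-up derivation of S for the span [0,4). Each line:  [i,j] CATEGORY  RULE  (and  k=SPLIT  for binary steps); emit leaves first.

[0,4] S   >
  [0,2] S/(NP\N)   <
    [0,1] "heard" : N
    [1,2] "plan" : (S/(NP\N))\N
  [2,4] NP\N   <
    [2,3] "quickly" : PP
    [3,4] "liked" : (NP\N)\PP

[0,1] N  lex  "heard"
[1,2] (S/(NP\N))\N  lex  "plan"
[0,2] S/(NP\N)  <  k=1
[2,3] PP  lex  "quickly"
[3,4] (NP\N)\PP  lex  "liked"
[2,4] NP\N  <  k=3
[0,4] S  >  k=2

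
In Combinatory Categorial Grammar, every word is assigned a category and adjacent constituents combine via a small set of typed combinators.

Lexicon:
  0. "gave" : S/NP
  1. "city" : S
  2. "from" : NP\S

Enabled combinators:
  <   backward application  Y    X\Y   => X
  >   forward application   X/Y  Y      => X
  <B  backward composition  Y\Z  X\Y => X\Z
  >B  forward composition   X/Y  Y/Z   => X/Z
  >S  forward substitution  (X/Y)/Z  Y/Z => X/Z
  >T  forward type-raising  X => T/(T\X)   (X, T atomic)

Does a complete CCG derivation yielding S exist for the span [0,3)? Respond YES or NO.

YES

[0,3] S   >
  [0,1] "gave" : S/NP
  [1,3] NP   <
    [1,2] "city" : S
    [2,3] "from" : NP\S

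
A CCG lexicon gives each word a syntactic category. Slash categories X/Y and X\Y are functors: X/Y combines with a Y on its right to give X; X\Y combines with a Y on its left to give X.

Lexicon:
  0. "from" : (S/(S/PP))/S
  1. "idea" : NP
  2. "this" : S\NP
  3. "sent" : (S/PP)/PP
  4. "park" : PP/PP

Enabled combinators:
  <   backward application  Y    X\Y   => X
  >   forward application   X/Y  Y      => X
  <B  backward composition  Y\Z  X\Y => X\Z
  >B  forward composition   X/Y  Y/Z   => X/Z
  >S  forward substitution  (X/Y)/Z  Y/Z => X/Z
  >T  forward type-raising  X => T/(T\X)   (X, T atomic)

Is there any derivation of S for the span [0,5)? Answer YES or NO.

[0,5] S   >
  [0,3] S/(S/PP)   >
    [0,1] "from" : (S/(S/PP))/S
    [1,3] S   <
      [1,2] "idea" : NP
      [2,3] "this" : S\NP
  [3,5] S/PP   >S
    [3,4] "sent" : (S/PP)/PP
    [4,5] "park" : PP/PP

YES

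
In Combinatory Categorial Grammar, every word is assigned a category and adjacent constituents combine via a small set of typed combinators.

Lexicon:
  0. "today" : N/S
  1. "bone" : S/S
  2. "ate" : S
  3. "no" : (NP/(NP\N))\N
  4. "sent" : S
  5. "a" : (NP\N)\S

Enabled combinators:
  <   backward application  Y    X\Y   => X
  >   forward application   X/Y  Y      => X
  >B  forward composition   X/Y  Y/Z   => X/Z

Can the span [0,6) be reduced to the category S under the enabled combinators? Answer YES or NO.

N/S S/S S (NP/(NP\N))\N S (NP\N)\S
CKY chart[0,6] = {NP}; S ∉ chart

NO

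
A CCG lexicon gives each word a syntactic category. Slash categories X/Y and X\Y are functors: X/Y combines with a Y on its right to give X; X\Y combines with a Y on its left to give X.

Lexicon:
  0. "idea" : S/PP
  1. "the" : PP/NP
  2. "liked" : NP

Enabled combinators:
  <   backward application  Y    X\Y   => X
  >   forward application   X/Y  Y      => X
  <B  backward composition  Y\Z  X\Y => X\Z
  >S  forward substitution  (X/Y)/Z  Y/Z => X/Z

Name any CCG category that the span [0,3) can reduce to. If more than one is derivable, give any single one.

S

[0,3] S   >
  [0,1] "idea" : S/PP
  [1,3] PP   >
    [1,2] "the" : PP/NP
    [2,3] "liked" : NP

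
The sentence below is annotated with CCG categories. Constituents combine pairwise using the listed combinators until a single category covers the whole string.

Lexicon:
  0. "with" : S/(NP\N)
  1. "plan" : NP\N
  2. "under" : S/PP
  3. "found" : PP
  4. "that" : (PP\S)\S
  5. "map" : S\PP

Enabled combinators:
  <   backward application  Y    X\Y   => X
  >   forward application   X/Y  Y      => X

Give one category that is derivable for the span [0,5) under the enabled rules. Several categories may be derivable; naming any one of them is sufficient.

PP

[0,6] S   <
  [0,5] PP   <
    [0,2] S   >
      [0,1] "with" : S/(NP\N)
      [1,2] "plan" : NP\N
    [2,5] PP\S   <
      [2,4] S   >
        [2,3] "under" : S/PP
        [3,4] "found" : PP
      [4,5] "that" : (PP\S)\S
  [5,6] "map" : S\PP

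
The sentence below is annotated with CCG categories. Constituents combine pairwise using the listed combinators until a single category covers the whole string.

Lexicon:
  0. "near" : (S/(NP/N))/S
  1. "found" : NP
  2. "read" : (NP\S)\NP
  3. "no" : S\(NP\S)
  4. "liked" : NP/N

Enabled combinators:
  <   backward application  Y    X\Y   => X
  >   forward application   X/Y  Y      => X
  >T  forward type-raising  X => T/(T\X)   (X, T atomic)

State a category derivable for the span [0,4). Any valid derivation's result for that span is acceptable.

[0,5] S   >
  [0,4] S/(NP/N)   >
    [0,1] "near" : (S/(NP/N))/S
    [1,4] S   <
      [1,3] NP\S   <
        [1,2] "found" : NP
        [2,3] "read" : (NP\S)\NP
      [3,4] "no" : S\(NP\S)
  [4,5] "liked" : NP/N

S/(NP/N)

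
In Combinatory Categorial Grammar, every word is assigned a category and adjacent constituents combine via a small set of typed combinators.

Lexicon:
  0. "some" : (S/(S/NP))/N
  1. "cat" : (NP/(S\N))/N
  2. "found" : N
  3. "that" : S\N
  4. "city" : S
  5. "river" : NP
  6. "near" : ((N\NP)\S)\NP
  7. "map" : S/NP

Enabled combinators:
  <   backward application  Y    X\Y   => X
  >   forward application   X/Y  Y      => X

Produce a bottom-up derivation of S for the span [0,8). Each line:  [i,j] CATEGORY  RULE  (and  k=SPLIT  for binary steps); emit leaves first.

[0,1] (S/(S/NP))/N  lex  "some"
[1,2] (NP/(S\N))/N  lex  "cat"
[2,3] N  lex  "found"
[1,3] NP/(S\N)  >  k=2
[3,4] S\N  lex  "that"
[1,4] NP  >  k=3
[4,5] S  lex  "city"
[5,6] NP  lex  "river"
[6,7] ((N\NP)\S)\NP  lex  "near"
[5,7] (N\NP)\S  <  k=6
[4,7] N\NP  <  k=5
[1,7] N  <  k=4
[0,7] S/(S/NP)  >  k=1
[7,8] S/NP  lex  "map"
[0,8] S  >  k=7

[0,8] S   >
  [0,7] S/(S/NP)   >
    [0,1] "some" : (S/(S/NP))/N
    [1,7] N   <
      [1,4] NP   >
        [1,3] NP/(S\N)   >
          [1,2] "cat" : (NP/(S\N))/N
          [2,3] "found" : N
        [3,4] "that" : S\N
      [4,7] N\NP   <
        [4,5] "city" : S
        [5,7] (N\NP)\S   <
          [5,6] "river" : NP
          [6,7] "near" : ((N\NP)\S)\NP
  [7,8] "map" : S/NP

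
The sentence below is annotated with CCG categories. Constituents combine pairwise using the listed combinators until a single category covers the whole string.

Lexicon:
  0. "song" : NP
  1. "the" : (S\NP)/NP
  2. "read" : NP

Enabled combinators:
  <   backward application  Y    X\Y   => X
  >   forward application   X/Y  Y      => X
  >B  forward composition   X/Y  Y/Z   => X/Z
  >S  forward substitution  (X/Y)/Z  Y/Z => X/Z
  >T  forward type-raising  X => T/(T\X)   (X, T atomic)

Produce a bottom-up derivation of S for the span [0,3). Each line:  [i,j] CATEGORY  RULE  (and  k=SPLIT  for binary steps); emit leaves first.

[0,1] NP  lex  "song"
[0,1] S/(S\NP)  >T
[1,2] (S\NP)/NP  lex  "the"
[2,3] NP  lex  "read"
[1,3] S\NP  >  k=2
[0,3] S  >  k=1

[0,3] S   >
  [0,1] S/(S\NP)   >T
    [0,1] "song" : NP
  [1,3] S\NP   >
    [1,2] "the" : (S\NP)/NP
    [2,3] "read" : NP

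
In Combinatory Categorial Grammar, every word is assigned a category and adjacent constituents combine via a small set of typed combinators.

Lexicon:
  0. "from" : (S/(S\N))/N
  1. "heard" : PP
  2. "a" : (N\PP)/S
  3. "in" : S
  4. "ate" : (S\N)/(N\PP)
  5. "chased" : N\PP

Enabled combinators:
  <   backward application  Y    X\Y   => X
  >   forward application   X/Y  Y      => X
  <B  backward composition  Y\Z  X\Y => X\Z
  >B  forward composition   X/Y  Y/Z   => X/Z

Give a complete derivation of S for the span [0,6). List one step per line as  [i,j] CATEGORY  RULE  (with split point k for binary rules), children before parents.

[0,6] S   >
  [0,4] S/(S\N)   >
    [0,1] "from" : (S/(S\N))/N
    [1,4] N   <
      [1,2] "heard" : PP
      [2,4] N\PP   >
        [2,3] "a" : (N\PP)/S
        [3,4] "in" : S
  [4,6] S\N   >
    [4,5] "ate" : (S\N)/(N\PP)
    [5,6] "chased" : N\PP

[0,1] (S/(S\N))/N  lex  "from"
[1,2] PP  lex  "heard"
[2,3] (N\PP)/S  lex  "a"
[3,4] S  lex  "in"
[2,4] N\PP  >  k=3
[1,4] N  <  k=2
[0,4] S/(S\N)  >  k=1
[4,5] (S\N)/(N\PP)  lex  "ate"
[5,6] N\PP  lex  "chased"
[4,6] S\N  >  k=5
[0,6] S  >  k=4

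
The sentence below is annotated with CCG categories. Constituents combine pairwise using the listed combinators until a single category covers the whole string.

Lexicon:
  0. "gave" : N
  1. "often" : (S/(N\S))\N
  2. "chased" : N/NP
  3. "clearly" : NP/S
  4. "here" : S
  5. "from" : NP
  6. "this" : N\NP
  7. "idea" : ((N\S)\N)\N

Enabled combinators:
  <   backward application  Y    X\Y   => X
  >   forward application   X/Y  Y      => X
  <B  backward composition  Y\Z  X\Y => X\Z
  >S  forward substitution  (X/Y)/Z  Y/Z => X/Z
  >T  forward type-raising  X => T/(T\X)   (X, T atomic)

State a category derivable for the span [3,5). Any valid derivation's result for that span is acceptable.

[0,8] S   >
  [0,2] S/(N\S)   <
    [0,1] "gave" : N
    [1,2] "often" : (S/(N\S))\N
  [2,8] N\S   <
    [2,5] N   >
      [2,3] "chased" : N/NP
      [3,5] NP   >
        [3,4] "clearly" : NP/S
        [4,5] "here" : S
    [5,8] (N\S)\N   <
      [5,7] N   >
        [5,6] N/(N\NP)   >T
          [5,6] "from" : NP
        [6,7] "this" : N\NP
      [7,8] "idea" : ((N\S)\N)\N

NP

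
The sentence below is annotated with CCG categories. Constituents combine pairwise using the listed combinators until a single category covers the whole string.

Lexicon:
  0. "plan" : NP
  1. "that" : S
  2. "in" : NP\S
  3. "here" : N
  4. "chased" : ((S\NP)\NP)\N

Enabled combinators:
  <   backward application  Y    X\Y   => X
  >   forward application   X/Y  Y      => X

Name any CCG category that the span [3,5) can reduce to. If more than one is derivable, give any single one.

(S\NP)\NP

[0,5] S   <
  [0,1] "plan" : NP
  [1,5] S\NP   <
    [1,3] NP   <
      [1,2] "that" : S
      [2,3] "in" : NP\S
    [3,5] (S\NP)\NP   <
      [3,4] "here" : N
      [4,5] "chased" : ((S\NP)\NP)\N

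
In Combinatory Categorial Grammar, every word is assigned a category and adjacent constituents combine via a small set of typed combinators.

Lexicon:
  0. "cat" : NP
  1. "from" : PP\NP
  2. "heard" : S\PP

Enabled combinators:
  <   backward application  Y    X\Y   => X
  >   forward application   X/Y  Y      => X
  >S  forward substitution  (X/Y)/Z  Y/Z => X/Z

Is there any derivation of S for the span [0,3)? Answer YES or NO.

[0,3] S   <
  [0,2] PP   <
    [0,1] "cat" : NP
    [1,2] "from" : PP\NP
  [2,3] "heard" : S\PP

YES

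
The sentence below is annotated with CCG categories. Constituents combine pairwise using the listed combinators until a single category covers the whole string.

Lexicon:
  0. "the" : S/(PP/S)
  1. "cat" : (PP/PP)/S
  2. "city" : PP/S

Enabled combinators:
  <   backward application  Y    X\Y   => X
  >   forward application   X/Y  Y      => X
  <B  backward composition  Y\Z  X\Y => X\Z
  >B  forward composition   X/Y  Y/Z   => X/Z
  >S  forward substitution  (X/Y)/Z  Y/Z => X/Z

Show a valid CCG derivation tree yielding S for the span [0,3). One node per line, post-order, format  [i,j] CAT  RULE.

[0,3] S   >
  [0,1] "the" : S/(PP/S)
  [1,3] PP/S   >S
    [1,2] "cat" : (PP/PP)/S
    [2,3] "city" : PP/S

[0,1] S/(PP/S)  lex  "the"
[1,2] (PP/PP)/S  lex  "cat"
[2,3] PP/S  lex  "city"
[1,3] PP/S  >S  k=2
[0,3] S  >  k=1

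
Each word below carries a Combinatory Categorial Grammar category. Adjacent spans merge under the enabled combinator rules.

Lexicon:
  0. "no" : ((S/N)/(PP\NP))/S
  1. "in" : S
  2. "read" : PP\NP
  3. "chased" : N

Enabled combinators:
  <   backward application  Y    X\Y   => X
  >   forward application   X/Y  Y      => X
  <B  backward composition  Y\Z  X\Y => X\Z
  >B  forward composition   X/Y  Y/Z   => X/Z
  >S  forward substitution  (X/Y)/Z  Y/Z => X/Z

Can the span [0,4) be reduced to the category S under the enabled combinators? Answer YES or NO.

[0,4] S   >
  [0,3] S/N   >
    [0,2] (S/N)/(PP\NP)   >
      [0,1] "no" : ((S/N)/(PP\NP))/S
      [1,2] "in" : S
    [2,3] "read" : PP\NP
  [3,4] "chased" : N

YES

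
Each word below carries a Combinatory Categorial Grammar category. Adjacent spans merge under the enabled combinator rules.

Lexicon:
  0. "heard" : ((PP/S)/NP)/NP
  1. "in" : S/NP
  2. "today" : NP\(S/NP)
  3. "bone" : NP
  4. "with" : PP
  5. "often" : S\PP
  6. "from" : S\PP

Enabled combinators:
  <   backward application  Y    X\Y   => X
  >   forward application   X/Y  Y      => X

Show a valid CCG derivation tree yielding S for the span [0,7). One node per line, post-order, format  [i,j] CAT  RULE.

[0,1] ((PP/S)/NP)/NP  lex  "heard"
[1,2] S/NP  lex  "in"
[2,3] NP\(S/NP)  lex  "today"
[1,3] NP  <  k=2
[0,3] (PP/S)/NP  >  k=1
[3,4] NP  lex  "bone"
[0,4] PP/S  >  k=3
[4,5] PP  lex  "with"
[5,6] S\PP  lex  "often"
[4,6] S  <  k=5
[0,6] PP  >  k=4
[6,7] S\PP  lex  "from"
[0,7] S  <  k=6

[0,7] S   <
  [0,6] PP   >
    [0,4] PP/S   >
      [0,3] (PP/S)/NP   >
        [0,1] "heard" : ((PP/S)/NP)/NP
        [1,3] NP   <
          [1,2] "in" : S/NP
          [2,3] "today" : NP\(S/NP)
      [3,4] "bone" : NP
    [4,6] S   <
      [4,5] "with" : PP
      [5,6] "often" : S\PP
  [6,7] "from" : S\PP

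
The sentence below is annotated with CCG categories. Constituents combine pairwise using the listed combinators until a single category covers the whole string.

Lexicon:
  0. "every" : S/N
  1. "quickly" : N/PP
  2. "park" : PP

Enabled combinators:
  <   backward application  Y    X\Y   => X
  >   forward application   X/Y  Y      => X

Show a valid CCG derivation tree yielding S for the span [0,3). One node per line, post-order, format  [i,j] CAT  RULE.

[0,1] S/N  lex  "every"
[1,2] N/PP  lex  "quickly"
[2,3] PP  lex  "park"
[1,3] N  >  k=2
[0,3] S  >  k=1

[0,3] S   >
  [0,1] "every" : S/N
  [1,3] N   >
    [1,2] "quickly" : N/PP
    [2,3] "park" : PP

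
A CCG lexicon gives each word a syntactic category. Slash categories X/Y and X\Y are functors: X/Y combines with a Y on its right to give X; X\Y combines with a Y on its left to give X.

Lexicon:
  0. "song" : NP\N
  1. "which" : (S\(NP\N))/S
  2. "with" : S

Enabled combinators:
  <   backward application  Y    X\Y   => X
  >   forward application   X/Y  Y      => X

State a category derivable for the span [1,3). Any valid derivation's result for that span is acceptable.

S\(NP\N)

[0,3] S   <
  [0,1] "song" : NP\N
  [1,3] S\(NP\N)   >
    [1,2] "which" : (S\(NP\N))/S
    [2,3] "with" : S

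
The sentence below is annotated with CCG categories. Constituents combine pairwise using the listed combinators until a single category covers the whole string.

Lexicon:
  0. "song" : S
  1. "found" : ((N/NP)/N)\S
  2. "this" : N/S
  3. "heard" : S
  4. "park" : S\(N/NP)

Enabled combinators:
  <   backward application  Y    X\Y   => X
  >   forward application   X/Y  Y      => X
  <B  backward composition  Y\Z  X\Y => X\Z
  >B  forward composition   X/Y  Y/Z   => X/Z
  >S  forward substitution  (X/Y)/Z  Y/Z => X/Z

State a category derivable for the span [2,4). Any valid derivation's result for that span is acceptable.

[0,5] S   <
  [0,4] N/NP   >
    [0,2] (N/NP)/N   <
      [0,1] "song" : S
      [1,2] "found" : ((N/NP)/N)\S
    [2,4] N   >
      [2,3] "this" : N/S
      [3,4] "heard" : S
  [4,5] "park" : S\(N/NP)

N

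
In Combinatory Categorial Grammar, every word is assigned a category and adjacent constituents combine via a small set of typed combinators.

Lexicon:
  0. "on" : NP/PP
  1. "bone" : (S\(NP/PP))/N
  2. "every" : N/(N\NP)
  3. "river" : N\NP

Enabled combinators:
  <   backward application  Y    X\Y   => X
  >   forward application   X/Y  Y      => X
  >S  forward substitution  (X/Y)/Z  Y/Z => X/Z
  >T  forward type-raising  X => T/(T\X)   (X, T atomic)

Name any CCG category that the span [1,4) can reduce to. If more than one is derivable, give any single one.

S\(NP/PP)

[0,4] S   <
  [0,1] "on" : NP/PP
  [1,4] S\(NP/PP)   >
    [1,2] "bone" : (S\(NP/PP))/N
    [2,4] N   >
      [2,3] "every" : N/(N\NP)
      [3,4] "river" : N\NP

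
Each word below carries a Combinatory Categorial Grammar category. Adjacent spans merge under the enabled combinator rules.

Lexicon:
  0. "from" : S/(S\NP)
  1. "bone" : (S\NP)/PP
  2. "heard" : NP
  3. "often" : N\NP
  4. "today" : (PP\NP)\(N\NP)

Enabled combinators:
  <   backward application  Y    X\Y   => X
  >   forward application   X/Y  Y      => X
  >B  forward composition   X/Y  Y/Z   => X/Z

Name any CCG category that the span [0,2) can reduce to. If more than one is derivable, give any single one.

S/PP

[0,5] S   >
  [0,2] S/PP   >B
    [0,1] "from" : S/(S\NP)
    [1,2] "bone" : (S\NP)/PP
  [2,5] PP   <
    [2,3] "heard" : NP
    [3,5] PP\NP   <
      [3,4] "often" : N\NP
      [4,5] "today" : (PP\NP)\(N\NP)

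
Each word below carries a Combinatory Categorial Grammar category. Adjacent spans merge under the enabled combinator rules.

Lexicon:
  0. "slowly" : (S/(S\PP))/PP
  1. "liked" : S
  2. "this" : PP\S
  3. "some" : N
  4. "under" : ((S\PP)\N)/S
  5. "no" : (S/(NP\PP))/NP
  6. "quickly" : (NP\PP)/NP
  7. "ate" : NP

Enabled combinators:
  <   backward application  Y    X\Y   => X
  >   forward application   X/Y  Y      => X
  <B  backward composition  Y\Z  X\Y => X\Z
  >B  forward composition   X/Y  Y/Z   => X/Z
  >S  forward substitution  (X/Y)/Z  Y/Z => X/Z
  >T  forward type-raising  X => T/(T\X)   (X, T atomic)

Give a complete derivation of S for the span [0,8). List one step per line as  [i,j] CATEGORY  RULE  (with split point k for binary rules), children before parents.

[0,8] S   >
  [0,3] S/(S\PP)   >
    [0,1] "slowly" : (S/(S\PP))/PP
    [1,3] PP   <
      [1,2] "liked" : S
      [2,3] "this" : PP\S
  [3,8] S\PP   <
    [3,4] "some" : N
    [4,8] (S\PP)\N   >
      [4,5] "under" : ((S\PP)\N)/S
      [5,8] S   >
        [5,7] S/NP   >S
          [5,6] "no" : (S/(NP\PP))/NP
          [6,7] "quickly" : (NP\PP)/NP
        [7,8] "ate" : NP

[0,1] (S/(S\PP))/PP  lex  "slowly"
[1,2] S  lex  "liked"
[2,3] PP\S  lex  "this"
[1,3] PP  <  k=2
[0,3] S/(S\PP)  >  k=1
[3,4] N  lex  "some"
[4,5] ((S\PP)\N)/S  lex  "under"
[5,6] (S/(NP\PP))/NP  lex  "no"
[6,7] (NP\PP)/NP  lex  "quickly"
[5,7] S/NP  >S  k=6
[7,8] NP  lex  "ate"
[5,8] S  >  k=7
[4,8] (S\PP)\N  >  k=5
[3,8] S\PP  <  k=4
[0,8] S  >  k=3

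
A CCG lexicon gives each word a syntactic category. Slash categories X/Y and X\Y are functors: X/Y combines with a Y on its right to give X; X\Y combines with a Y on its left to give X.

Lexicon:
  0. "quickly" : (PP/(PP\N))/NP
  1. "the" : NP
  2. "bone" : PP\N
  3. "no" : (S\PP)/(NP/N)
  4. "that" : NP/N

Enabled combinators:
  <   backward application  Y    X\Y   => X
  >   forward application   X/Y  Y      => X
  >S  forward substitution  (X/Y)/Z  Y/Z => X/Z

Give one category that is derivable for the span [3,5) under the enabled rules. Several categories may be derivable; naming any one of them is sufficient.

S\PP

[0,5] S   <
  [0,3] PP   >
    [0,2] PP/(PP\N)   >
      [0,1] "quickly" : (PP/(PP\N))/NP
      [1,2] "the" : NP
    [2,3] "bone" : PP\N
  [3,5] S\PP   >
    [3,4] "no" : (S\PP)/(NP/N)
    [4,5] "that" : NP/N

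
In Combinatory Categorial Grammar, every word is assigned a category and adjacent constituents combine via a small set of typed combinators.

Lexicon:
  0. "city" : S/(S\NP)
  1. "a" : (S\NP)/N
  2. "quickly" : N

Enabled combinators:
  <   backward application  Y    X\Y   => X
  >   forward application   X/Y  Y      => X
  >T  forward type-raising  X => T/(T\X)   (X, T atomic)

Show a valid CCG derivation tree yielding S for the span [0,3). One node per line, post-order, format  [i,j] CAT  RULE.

[0,3] S   >
  [0,1] "city" : S/(S\NP)
  [1,3] S\NP   >
    [1,2] "a" : (S\NP)/N
    [2,3] "quickly" : N

[0,1] S/(S\NP)  lex  "city"
[1,2] (S\NP)/N  lex  "a"
[2,3] N  lex  "quickly"
[1,3] S\NP  >  k=2
[0,3] S  >  k=1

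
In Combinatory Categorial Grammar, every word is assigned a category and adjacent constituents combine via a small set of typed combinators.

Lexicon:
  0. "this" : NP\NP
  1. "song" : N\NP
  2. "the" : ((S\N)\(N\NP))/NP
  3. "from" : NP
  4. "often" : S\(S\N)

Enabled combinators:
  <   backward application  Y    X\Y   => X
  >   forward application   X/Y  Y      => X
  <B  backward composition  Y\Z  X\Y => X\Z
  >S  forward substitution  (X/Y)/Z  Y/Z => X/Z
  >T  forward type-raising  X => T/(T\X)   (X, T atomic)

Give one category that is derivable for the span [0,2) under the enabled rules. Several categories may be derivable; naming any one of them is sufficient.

N\NP

[0,5] S   <
  [0,4] S\N   <
    [0,2] N\NP   <B
      [0,1] "this" : NP\NP
      [1,2] "song" : N\NP
    [2,4] (S\N)\(N\NP)   >
      [2,3] "the" : ((S\N)\(N\NP))/NP
      [3,4] "from" : NP
  [4,5] "often" : S\(S\N)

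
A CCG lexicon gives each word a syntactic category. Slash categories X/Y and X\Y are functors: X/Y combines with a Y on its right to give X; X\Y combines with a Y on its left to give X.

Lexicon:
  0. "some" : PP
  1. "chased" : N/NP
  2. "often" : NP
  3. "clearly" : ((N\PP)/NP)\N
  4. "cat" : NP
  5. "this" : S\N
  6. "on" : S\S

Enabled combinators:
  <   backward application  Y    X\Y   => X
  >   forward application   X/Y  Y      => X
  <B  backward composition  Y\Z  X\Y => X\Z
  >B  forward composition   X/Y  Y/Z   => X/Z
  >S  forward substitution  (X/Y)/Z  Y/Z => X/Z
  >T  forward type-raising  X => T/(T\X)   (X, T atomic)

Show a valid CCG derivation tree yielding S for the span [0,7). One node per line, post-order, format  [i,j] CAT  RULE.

[0,1] PP  lex  "some"
[0,1] S/(S\PP)  >T
[1,2] N/NP  lex  "chased"
[2,3] NP  lex  "often"
[1,3] N  >  k=2
[3,4] ((N\PP)/NP)\N  lex  "clearly"
[1,4] (N\PP)/NP  <  k=3
[4,5] NP  lex  "cat"
[1,5] N\PP  >  k=4
[5,6] S\N  lex  "this"
[6,7] S\S  lex  "on"
[5,7] S\N  <B  k=6
[1,7] S\PP  <B  k=5
[0,7] S  >  k=1

[0,7] S   >
  [0,1] S/(S\PP)   >T
    [0,1] "some" : PP
  [1,7] S\PP   <B
    [1,5] N\PP   >
      [1,4] (N\PP)/NP   <
        [1,3] N   >
          [1,2] "chased" : N/NP
          [2,3] "often" : NP
        [3,4] "clearly" : ((N\PP)/NP)\N
      [4,5] "cat" : NP
    [5,7] S\N   <B
      [5,6] "this" : S\N
      [6,7] "on" : S\S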